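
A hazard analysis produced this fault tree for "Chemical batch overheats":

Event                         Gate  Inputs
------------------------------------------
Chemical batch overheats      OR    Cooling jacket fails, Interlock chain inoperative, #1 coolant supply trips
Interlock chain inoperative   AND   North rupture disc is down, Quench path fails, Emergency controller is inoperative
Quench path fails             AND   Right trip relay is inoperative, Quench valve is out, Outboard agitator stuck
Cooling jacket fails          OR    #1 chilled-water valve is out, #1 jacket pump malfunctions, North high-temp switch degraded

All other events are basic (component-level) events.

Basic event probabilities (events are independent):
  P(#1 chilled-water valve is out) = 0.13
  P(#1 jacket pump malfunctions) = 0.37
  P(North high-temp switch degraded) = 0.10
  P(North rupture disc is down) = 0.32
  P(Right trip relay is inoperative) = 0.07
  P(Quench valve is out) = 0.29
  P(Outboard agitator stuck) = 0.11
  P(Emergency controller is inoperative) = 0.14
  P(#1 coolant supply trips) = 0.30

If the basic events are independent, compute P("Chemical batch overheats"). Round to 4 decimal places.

0.6547

P(Cooling jacket fails) [OR] = 1 − (1−0.13) × (1−0.37) × (1−0.10) = 0.506710
P(Quench path fails) [AND] = 0.07 × 0.29 × 0.11 = 0.002233
P(Interlock chain inoperative) [AND] = 0.32 × 0.002233 × 0.14 = 0.000100
P(Chemical batch overheats) [OR] = 1 − (1−0.506710) × (1−0.000100) × (1−0.30) = 0.654732
Rounded to 4 decimal places: P(Chemical batch overheats) ≈ 0.6547.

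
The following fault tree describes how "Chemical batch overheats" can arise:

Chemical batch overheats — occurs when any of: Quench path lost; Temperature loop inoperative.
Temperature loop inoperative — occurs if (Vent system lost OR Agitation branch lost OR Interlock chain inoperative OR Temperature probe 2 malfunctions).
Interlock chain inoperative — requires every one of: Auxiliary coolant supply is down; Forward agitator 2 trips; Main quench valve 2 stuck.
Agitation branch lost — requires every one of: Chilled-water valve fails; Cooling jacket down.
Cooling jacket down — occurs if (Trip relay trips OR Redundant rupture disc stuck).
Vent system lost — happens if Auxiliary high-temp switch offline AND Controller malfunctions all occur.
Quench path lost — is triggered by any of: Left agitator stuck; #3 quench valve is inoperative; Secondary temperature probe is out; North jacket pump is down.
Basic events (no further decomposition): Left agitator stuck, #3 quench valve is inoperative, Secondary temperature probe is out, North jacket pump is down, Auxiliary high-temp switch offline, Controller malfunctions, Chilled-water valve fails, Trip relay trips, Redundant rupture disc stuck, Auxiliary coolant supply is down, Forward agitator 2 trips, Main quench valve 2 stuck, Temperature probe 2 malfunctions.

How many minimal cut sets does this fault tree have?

Quench path lost [OR]: union of children's cut sets → 4 cut set(s).
Vent system lost [AND]: one cut set from each child combined → 1 × 1 = 1 cut set(s).
Cooling jacket down [OR]: union of children's cut sets → 2 cut set(s).
Agitation branch lost [AND]: one cut set from each child combined → 1 × 2 = 2 cut set(s).
Interlock chain inoperative [AND]: one cut set from each child combined → 1 × 1 × 1 = 1 cut set(s).
Temperature loop inoperative [OR]: union of children's cut sets → 5 cut set(s).
Chemical batch overheats [OR]: union of children's cut sets → 9 cut set(s).
Minimal cut sets: {Left agitator stuck}; {#3 quench valve is inoperative}; {Secondary temperature probe is out}; {North jacket pump is down}; {Auxiliary high-temp switch offline, Controller malfunctions}; {Chilled-water valve fails, Trip relay trips}; {Chilled-water valve fails, Redundant rupture disc stuck}; {Auxiliary coolant supply is down, Forward agitator 2 trips, Main quench valve 2 stuck}; {Temperature probe 2 malfunctions}.

9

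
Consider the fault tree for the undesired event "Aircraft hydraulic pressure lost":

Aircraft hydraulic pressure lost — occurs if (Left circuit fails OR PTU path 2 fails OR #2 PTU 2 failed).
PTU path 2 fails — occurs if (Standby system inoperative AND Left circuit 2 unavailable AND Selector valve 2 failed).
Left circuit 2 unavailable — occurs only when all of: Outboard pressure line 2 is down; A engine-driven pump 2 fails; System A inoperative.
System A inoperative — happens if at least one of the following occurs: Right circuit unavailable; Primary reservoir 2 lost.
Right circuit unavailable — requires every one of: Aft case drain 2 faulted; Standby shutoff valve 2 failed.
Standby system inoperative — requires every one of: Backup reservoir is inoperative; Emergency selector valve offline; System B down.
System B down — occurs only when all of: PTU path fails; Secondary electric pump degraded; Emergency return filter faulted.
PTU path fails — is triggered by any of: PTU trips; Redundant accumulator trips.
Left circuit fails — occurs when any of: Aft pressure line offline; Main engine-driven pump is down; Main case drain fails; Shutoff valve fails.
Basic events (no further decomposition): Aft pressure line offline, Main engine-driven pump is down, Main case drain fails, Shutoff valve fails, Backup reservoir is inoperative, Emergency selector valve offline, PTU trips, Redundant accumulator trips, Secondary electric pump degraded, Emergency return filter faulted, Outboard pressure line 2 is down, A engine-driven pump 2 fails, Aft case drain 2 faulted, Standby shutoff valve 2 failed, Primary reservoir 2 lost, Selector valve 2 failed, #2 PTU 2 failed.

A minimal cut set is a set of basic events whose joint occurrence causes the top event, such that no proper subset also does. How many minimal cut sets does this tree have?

9

Left circuit fails [OR]: union of children's cut sets → 4 cut set(s).
PTU path fails [OR]: union of children's cut sets → 2 cut set(s).
System B down [AND]: one cut set from each child combined → 2 × 1 × 1 = 2 cut set(s).
Standby system inoperative [AND]: one cut set from each child combined → 1 × 1 × 2 = 2 cut set(s).
Right circuit unavailable [AND]: one cut set from each child combined → 1 × 1 = 1 cut set(s).
System A inoperative [OR]: union of children's cut sets → 2 cut set(s).
Left circuit 2 unavailable [AND]: one cut set from each child combined → 1 × 1 × 2 = 2 cut set(s).
PTU path 2 fails [AND]: one cut set from each child combined → 2 × 2 × 1 = 4 cut set(s).
Aircraft hydraulic pressure lost [OR]: union of children's cut sets → 9 cut set(s).
Minimal cut sets: {Aft pressure line offline}; {Main engine-driven pump is down}; {Main case drain fails}; {Shutoff valve fails}; {A engine-driven pump 2 fails, Aft case drain 2 faulted, Backup reservoir is inoperative, Emergency return filter faulted, Emergency selector valve offline, Outboard pressure line 2 is down, PTU trips, Secondary electric pump degraded, Selector valve 2 failed, Standby shutoff valve 2 failed}; {A engine-driven pump 2 fails, Backup reservoir is inoperative, Emergency return filter faulted, Emergency selector valve offline, Outboard pressure line 2 is down, PTU trips, Primary reservoir 2 lost, Secondary electric pump degraded, Selector valve 2 failed}; {A engine-driven pump 2 fails, Aft case drain 2 faulted, Backup reservoir is inoperative, Emergency return filter faulted, Emergency selector valve offline, Outboard pressure line 2 is down, Redundant accumulator trips, Secondary electric pump degraded, Selector valve 2 failed, Standby shutoff valve 2 failed}; {A engine-driven pump 2 fails, Backup reservoir is inoperative, Emergency return filter faulted, Emergency selector valve offline, Outboard pressure line 2 is down, Primary reservoir 2 lost, Redundant accumulator trips, Secondary electric pump degraded, Selector valve 2 failed}; {#2 PTU 2 failed}.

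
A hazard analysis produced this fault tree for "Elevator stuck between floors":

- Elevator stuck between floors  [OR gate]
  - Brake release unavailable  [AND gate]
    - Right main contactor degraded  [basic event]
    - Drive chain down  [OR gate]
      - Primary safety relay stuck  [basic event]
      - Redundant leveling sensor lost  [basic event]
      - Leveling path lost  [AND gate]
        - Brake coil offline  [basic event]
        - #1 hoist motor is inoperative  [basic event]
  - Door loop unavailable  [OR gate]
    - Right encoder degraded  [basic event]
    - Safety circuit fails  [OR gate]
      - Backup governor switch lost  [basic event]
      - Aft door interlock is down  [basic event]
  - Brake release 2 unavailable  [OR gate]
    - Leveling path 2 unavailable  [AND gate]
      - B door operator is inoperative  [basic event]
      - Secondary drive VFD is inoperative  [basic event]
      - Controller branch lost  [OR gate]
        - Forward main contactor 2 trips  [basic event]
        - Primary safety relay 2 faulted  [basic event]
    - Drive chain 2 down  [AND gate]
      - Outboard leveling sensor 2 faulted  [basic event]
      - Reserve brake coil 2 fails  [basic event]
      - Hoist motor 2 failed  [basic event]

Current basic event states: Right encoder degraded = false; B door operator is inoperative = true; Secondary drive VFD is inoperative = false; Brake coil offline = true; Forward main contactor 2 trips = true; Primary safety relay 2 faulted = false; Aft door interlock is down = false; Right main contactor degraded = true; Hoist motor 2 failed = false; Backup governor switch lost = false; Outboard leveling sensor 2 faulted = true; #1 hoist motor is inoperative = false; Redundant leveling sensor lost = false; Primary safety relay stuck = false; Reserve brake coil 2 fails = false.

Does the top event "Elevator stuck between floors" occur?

No

Leveling path lost [AND]: Brake coil offline=occurs, #1 hoist motor is inoperative=not → not all inputs occur → does not occur.
Drive chain down [OR]: Primary safety relay stuck=not, Redundant leveling sensor lost=not, Leveling path lost=not → no input occurs → does not occur.
Brake release unavailable [AND]: Right main contactor degraded=occurs, Drive chain down=not → not all inputs occur → does not occur.
Safety circuit fails [OR]: Backup governor switch lost=not, Aft door interlock is down=not → no input occurs → does not occur.
Door loop unavailable [OR]: Right encoder degraded=not, Safety circuit fails=not → no input occurs → does not occur.
Controller branch lost [OR]: Forward main contactor 2 trips=occurs, Primary safety relay 2 faulted=not → at least one input occurs → occurs.
Leveling path 2 unavailable [AND]: B door operator is inoperative=occurs, Secondary drive VFD is inoperative=not, Controller branch lost=occurs → not all inputs occur → does not occur.
Drive chain 2 down [AND]: Outboard leveling sensor 2 faulted=occurs, Reserve brake coil 2 fails=not, Hoist motor 2 failed=not → not all inputs occur → does not occur.
Brake release 2 unavailable [OR]: Leveling path 2 unavailable=not, Drive chain 2 down=not → no input occurs → does not occur.
Elevator stuck between floors [OR]: Brake release unavailable=not, Door loop unavailable=not, Brake release 2 unavailable=not → no input occurs → does not occur.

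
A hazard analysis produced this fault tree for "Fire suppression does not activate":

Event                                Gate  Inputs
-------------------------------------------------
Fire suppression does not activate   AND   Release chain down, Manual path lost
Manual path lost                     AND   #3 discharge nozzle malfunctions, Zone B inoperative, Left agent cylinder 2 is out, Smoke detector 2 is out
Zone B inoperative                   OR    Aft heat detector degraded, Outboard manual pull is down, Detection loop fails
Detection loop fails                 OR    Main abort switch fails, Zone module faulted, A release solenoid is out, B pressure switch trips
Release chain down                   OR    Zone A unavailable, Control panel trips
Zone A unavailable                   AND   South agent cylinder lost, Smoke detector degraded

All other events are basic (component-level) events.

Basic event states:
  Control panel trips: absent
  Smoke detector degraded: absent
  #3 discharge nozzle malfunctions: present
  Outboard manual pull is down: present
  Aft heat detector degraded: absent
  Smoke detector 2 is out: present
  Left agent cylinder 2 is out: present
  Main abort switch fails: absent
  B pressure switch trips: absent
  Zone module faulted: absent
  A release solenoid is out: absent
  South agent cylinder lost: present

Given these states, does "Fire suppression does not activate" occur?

No

Zone A unavailable [AND]: South agent cylinder lost=occurs, Smoke detector degraded=not → not all inputs occur → does not occur.
Release chain down [OR]: Zone A unavailable=not, Control panel trips=not → no input occurs → does not occur.
Detection loop fails [OR]: Main abort switch fails=not, Zone module faulted=not, A release solenoid is out=not, B pressure switch trips=not → no input occurs → does not occur.
Zone B inoperative [OR]: Aft heat detector degraded=not, Outboard manual pull is down=occurs, Detection loop fails=not → at least one input occurs → occurs.
Manual path lost [AND]: #3 discharge nozzle malfunctions=occurs, Zone B inoperative=occurs, Left agent cylinder 2 is out=occurs, Smoke detector 2 is out=occurs → all inputs occur → occurs.
Fire suppression does not activate [AND]: Release chain down=not, Manual path lost=occurs → not all inputs occur → does not occur.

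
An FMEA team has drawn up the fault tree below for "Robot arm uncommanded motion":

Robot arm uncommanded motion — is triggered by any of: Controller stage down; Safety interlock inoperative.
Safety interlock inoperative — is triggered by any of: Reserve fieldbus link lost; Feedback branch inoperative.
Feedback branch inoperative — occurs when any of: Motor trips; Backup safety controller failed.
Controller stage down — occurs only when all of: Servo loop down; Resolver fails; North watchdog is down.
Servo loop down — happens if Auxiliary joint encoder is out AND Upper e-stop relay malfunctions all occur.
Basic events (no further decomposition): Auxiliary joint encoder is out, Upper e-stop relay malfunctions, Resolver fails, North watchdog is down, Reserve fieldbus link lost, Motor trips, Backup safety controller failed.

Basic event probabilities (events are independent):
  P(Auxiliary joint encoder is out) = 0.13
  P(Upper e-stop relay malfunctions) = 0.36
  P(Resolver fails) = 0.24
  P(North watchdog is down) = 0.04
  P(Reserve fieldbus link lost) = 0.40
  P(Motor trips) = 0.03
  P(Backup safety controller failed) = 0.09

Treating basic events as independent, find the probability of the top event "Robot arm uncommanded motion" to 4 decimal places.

0.4706

P(Servo loop down) [AND] = 0.13 × 0.36 = 0.046800
P(Controller stage down) [AND] = 0.046800 × 0.24 × 0.04 = 0.000449
P(Feedback branch inoperative) [OR] = 1 − (1−0.03) × (1−0.09) = 0.117300
P(Safety interlock inoperative) [OR] = 1 − (1−0.40) × (1−0.117300) = 0.470380
P(Robot arm uncommanded motion) [OR] = 1 − (1−0.000449) × (1−0.470380) = 0.470618
Rounded to 4 decimal places: P(Robot arm uncommanded motion) ≈ 0.4706.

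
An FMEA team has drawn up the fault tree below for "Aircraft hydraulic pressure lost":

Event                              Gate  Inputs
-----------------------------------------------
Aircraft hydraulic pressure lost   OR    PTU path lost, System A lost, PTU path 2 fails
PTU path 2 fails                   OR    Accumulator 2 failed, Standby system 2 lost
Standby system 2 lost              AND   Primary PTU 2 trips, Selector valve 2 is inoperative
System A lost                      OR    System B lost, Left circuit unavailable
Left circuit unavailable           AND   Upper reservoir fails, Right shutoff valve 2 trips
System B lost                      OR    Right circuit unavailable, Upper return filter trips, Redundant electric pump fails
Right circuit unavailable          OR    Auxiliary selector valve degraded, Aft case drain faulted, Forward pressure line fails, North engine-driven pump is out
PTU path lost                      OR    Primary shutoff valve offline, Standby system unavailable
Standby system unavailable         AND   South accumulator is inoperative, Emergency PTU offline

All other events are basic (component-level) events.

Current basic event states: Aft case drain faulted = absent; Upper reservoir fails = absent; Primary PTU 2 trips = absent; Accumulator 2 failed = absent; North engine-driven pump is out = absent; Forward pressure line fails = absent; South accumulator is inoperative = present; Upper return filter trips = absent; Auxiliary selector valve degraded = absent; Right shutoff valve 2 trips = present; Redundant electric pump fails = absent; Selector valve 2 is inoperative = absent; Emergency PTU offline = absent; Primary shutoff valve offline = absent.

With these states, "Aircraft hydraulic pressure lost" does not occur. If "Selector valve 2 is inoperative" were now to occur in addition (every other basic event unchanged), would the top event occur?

Counterfactual: set "Selector valve 2 is inoperative" to occurred.
Standby system unavailable [AND]: South accumulator is inoperative=occurs, Emergency PTU offline=not → not all inputs occur → does not occur.
PTU path lost [OR]: Primary shutoff valve offline=not, Standby system unavailable=not → no input occurs → does not occur.
Right circuit unavailable [OR]: Auxiliary selector valve degraded=not, Aft case drain faulted=not, Forward pressure line fails=not, North engine-driven pump is out=not → no input occurs → does not occur.
System B lost [OR]: Right circuit unavailable=not, Upper return filter trips=not, Redundant electric pump fails=not → no input occurs → does not occur.
Left circuit unavailable [AND]: Upper reservoir fails=not, Right shutoff valve 2 trips=occurs → not all inputs occur → does not occur.
System A lost [OR]: System B lost=not, Left circuit unavailable=not → no input occurs → does not occur.
Standby system 2 lost [AND]: Primary PTU 2 trips=not, Selector valve 2 is inoperative=occurs → not all inputs occur → does not occur.
PTU path 2 fails [OR]: Accumulator 2 failed=not, Standby system 2 lost=not → no input occurs → does not occur.
Aircraft hydraulic pressure lost [OR]: PTU path lost=not, System A lost=not, PTU path 2 fails=not → no input occurs → does not occur.

No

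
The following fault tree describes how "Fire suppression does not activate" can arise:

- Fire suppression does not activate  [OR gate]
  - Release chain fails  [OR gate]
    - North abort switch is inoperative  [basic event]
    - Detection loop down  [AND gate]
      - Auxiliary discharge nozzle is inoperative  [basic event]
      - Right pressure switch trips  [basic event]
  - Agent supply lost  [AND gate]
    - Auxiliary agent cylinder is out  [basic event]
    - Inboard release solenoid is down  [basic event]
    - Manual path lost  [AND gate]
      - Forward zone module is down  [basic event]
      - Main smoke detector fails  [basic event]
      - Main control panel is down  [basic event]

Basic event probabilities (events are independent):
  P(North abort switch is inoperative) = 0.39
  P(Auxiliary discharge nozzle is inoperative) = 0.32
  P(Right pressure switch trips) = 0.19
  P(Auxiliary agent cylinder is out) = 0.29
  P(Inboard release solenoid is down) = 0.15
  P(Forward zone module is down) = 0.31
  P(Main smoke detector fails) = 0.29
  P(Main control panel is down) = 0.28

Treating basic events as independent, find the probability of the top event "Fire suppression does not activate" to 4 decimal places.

0.4277

P(Detection loop down) [AND] = 0.32 × 0.19 = 0.060800
P(Release chain fails) [OR] = 1 − (1−0.39) × (1−0.060800) = 0.427088
P(Manual path lost) [AND] = 0.31 × 0.29 × 0.28 = 0.025172
P(Agent supply lost) [AND] = 0.29 × 0.15 × 0.025172 = 0.001095
P(Fire suppression does not activate) [OR] = 1 − (1−0.427088) × (1−0.001095) = 0.427715
Rounded to 4 decimal places: P(Fire suppression does not activate) ≈ 0.4277.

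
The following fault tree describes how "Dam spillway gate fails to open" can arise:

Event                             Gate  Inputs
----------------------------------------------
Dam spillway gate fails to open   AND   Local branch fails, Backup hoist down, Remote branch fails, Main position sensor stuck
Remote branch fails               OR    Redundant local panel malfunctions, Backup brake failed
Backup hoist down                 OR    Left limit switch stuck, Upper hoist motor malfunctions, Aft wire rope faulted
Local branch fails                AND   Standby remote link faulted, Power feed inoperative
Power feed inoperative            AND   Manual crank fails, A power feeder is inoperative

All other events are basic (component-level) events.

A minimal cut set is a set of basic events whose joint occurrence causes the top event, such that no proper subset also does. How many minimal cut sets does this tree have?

Power feed inoperative [AND]: one cut set from each child combined → 1 × 1 = 1 cut set(s).
Local branch fails [AND]: one cut set from each child combined → 1 × 1 = 1 cut set(s).
Backup hoist down [OR]: union of children's cut sets → 3 cut set(s).
Remote branch fails [OR]: union of children's cut sets → 2 cut set(s).
Dam spillway gate fails to open [AND]: one cut set from each child combined → 1 × 3 × 2 × 1 = 6 cut set(s).
Minimal cut sets: {A power feeder is inoperative, Left limit switch stuck, Main position sensor stuck, Manual crank fails, Redundant local panel malfunctions, Standby remote link faulted}; {A power feeder is inoperative, Backup brake failed, Left limit switch stuck, Main position sensor stuck, Manual crank fails, Standby remote link faulted}; {A power feeder is inoperative, Main position sensor stuck, Manual crank fails, Redundant local panel malfunctions, Standby remote link faulted, Upper hoist motor malfunctions}; {A power feeder is inoperative, Backup brake failed, Main position sensor stuck, Manual crank fails, Standby remote link faulted, Upper hoist motor malfunctions}; {A power feeder is inoperative, Aft wire rope faulted, Main position sensor stuck, Manual crank fails, Redundant local panel malfunctions, Standby remote link faulted}; {A power feeder is inoperative, Aft wire rope faulted, Backup brake failed, Main position sensor stuck, Manual crank fails, Standby remote link faulted}.

6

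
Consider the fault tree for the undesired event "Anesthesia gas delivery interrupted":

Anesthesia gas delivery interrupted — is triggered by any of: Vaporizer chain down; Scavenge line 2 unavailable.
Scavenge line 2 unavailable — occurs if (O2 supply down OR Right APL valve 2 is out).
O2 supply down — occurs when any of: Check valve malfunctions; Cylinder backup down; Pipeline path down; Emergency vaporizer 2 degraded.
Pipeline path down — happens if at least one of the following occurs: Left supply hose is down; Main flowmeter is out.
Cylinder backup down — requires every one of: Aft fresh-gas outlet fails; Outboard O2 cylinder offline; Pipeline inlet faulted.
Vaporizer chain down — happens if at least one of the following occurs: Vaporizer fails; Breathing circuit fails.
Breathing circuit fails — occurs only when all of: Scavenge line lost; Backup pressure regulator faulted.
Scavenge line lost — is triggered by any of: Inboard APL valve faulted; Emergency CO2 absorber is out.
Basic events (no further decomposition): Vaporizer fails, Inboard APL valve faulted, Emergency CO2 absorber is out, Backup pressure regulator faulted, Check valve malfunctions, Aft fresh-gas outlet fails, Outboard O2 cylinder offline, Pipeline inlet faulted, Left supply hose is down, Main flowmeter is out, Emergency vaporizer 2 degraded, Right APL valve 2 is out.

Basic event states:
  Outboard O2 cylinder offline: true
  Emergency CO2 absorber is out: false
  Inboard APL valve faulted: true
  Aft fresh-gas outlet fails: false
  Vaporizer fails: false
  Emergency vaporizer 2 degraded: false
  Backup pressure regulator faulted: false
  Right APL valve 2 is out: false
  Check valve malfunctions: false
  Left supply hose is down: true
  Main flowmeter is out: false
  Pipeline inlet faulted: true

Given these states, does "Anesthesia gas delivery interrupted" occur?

Scavenge line lost [OR]: Inboard APL valve faulted=occurs, Emergency CO2 absorber is out=not → at least one input occurs → occurs.
Breathing circuit fails [AND]: Scavenge line lost=occurs, Backup pressure regulator faulted=not → not all inputs occur → does not occur.
Vaporizer chain down [OR]: Vaporizer fails=not, Breathing circuit fails=not → no input occurs → does not occur.
Cylinder backup down [AND]: Aft fresh-gas outlet fails=not, Outboard O2 cylinder offline=occurs, Pipeline inlet faulted=occurs → not all inputs occur → does not occur.
Pipeline path down [OR]: Left supply hose is down=occurs, Main flowmeter is out=not → at least one input occurs → occurs.
O2 supply down [OR]: Check valve malfunctions=not, Cylinder backup down=not, Pipeline path down=occurs, Emergency vaporizer 2 degraded=not → at least one input occurs → occurs.
Scavenge line 2 unavailable [OR]: O2 supply down=occurs, Right APL valve 2 is out=not → at least one input occurs → occurs.
Anesthesia gas delivery interrupted [OR]: Vaporizer chain down=not, Scavenge line 2 unavailable=occurs → at least one input occurs → occurs.

Yes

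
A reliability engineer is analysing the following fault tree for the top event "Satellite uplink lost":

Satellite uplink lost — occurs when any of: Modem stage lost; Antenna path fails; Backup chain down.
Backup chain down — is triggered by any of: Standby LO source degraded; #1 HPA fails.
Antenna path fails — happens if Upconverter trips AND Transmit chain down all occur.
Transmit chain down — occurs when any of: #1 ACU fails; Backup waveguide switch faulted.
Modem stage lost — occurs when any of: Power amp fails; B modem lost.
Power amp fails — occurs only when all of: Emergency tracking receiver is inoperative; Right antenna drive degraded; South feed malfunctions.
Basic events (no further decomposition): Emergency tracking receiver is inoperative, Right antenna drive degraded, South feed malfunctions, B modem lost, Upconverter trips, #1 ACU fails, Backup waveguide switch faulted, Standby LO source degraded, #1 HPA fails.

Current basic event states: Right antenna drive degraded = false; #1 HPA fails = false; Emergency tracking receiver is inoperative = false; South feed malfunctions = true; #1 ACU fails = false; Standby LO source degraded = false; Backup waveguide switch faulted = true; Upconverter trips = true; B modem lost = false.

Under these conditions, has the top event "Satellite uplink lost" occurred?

Power amp fails [AND]: Emergency tracking receiver is inoperative=not, Right antenna drive degraded=not, South feed malfunctions=occurs → not all inputs occur → does not occur.
Modem stage lost [OR]: Power amp fails=not, B modem lost=not → no input occurs → does not occur.
Transmit chain down [OR]: #1 ACU fails=not, Backup waveguide switch faulted=occurs → at least one input occurs → occurs.
Antenna path fails [AND]: Upconverter trips=occurs, Transmit chain down=occurs → all inputs occur → occurs.
Backup chain down [OR]: Standby LO source degraded=not, #1 HPA fails=not → no input occurs → does not occur.
Satellite uplink lost [OR]: Modem stage lost=not, Antenna path fails=occurs, Backup chain down=not → at least one input occurs → occurs.

Yes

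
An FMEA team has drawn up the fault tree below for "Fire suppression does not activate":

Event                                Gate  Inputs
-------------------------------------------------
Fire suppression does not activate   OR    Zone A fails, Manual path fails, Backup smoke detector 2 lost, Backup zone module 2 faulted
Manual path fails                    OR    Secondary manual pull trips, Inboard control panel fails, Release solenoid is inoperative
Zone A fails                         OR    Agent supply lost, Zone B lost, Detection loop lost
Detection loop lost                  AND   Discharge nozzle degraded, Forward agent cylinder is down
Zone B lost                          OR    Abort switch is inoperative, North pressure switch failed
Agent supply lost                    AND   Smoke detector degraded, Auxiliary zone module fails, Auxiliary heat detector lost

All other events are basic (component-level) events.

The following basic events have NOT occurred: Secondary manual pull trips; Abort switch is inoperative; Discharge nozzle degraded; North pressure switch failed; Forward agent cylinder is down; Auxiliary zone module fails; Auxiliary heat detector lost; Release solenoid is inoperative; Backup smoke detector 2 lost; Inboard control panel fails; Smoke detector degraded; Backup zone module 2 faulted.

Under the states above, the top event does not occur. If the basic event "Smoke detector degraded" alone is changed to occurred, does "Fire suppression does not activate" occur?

No

Counterfactual: set "Smoke detector degraded" to occurred.
Agent supply lost [AND]: Smoke detector degraded=occurs, Auxiliary zone module fails=not, Auxiliary heat detector lost=not → not all inputs occur → does not occur.
Zone B lost [OR]: Abort switch is inoperative=not, North pressure switch failed=not → no input occurs → does not occur.
Detection loop lost [AND]: Discharge nozzle degraded=not, Forward agent cylinder is down=not → not all inputs occur → does not occur.
Zone A fails [OR]: Agent supply lost=not, Zone B lost=not, Detection loop lost=not → no input occurs → does not occur.
Manual path fails [OR]: Secondary manual pull trips=not, Inboard control panel fails=not, Release solenoid is inoperative=not → no input occurs → does not occur.
Fire suppression does not activate [OR]: Zone A fails=not, Manual path fails=not, Backup smoke detector 2 lost=not, Backup zone module 2 faulted=not → no input occurs → does not occur.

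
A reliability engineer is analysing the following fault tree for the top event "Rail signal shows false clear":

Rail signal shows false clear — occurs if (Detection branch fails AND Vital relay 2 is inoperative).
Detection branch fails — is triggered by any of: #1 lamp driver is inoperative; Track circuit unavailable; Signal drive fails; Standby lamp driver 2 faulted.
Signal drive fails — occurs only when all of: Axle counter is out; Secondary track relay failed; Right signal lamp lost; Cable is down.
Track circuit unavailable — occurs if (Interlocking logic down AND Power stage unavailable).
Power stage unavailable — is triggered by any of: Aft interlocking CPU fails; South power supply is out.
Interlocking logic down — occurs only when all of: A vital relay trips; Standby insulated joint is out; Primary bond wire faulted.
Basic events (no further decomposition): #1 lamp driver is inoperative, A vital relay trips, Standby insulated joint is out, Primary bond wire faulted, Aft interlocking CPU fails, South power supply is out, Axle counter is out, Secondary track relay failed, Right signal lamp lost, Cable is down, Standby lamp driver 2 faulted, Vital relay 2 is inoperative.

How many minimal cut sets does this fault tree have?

Interlocking logic down [AND]: one cut set from each child combined → 1 × 1 × 1 = 1 cut set(s).
Power stage unavailable [OR]: union of children's cut sets → 2 cut set(s).
Track circuit unavailable [AND]: one cut set from each child combined → 1 × 2 = 2 cut set(s).
Signal drive fails [AND]: one cut set from each child combined → 1 × 1 × 1 × 1 = 1 cut set(s).
Detection branch fails [OR]: union of children's cut sets → 5 cut set(s).
Rail signal shows false clear [AND]: one cut set from each child combined → 5 × 1 = 5 cut set(s).
Minimal cut sets: {#1 lamp driver is inoperative, Vital relay 2 is inoperative}; {A vital relay trips, Aft interlocking CPU fails, Primary bond wire faulted, Standby insulated joint is out, Vital relay 2 is inoperative}; {A vital relay trips, Primary bond wire faulted, South power supply is out, Standby insulated joint is out, Vital relay 2 is inoperative}; {Axle counter is out, Cable is down, Right signal lamp lost, Secondary track relay failed, Vital relay 2 is inoperative}; {Standby lamp driver 2 faulted, Vital relay 2 is inoperative}.

5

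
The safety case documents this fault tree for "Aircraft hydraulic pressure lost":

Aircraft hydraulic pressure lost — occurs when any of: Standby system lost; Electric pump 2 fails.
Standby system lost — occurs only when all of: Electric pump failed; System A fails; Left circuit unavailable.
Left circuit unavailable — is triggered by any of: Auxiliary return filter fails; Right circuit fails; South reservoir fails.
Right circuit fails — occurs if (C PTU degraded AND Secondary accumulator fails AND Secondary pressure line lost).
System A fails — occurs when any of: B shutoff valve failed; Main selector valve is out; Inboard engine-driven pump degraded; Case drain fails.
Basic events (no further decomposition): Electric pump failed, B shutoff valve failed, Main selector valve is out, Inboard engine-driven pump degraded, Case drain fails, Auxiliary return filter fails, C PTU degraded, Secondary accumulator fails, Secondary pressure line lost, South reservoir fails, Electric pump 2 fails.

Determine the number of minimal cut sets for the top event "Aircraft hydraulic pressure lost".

System A fails [OR]: union of children's cut sets → 4 cut set(s).
Right circuit fails [AND]: one cut set from each child combined → 1 × 1 × 1 = 1 cut set(s).
Left circuit unavailable [OR]: union of children's cut sets → 3 cut set(s).
Standby system lost [AND]: one cut set from each child combined → 1 × 4 × 3 = 12 cut set(s).
Aircraft hydraulic pressure lost [OR]: union of children's cut sets → 13 cut set(s).

13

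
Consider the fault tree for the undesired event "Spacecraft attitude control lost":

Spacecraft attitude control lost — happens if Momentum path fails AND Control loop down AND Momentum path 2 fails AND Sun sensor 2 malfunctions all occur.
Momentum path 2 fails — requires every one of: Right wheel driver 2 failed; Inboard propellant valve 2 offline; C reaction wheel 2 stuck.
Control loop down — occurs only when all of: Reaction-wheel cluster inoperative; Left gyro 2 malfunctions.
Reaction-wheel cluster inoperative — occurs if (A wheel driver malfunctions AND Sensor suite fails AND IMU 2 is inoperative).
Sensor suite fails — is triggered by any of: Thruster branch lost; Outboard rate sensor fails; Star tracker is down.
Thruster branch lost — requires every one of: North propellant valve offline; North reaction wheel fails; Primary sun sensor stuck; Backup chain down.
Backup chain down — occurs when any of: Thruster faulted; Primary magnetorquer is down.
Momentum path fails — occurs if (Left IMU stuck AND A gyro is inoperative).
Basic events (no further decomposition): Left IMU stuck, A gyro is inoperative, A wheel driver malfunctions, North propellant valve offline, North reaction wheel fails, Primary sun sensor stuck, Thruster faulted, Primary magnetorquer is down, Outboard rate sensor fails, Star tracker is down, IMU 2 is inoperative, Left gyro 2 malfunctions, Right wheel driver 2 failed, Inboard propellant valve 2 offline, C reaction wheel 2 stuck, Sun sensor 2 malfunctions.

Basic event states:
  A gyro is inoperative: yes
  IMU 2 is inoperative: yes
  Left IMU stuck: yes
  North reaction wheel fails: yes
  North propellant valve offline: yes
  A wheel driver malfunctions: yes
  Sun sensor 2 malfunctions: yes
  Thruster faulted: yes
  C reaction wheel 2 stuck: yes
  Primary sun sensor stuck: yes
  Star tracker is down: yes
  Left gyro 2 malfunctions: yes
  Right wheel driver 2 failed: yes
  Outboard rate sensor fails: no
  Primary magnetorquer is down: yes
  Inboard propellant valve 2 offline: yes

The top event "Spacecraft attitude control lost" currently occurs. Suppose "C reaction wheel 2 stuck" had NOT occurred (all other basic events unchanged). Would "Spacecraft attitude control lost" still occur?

No

Counterfactual: set "C reaction wheel 2 stuck" to not occurred.
Momentum path fails [AND]: Left IMU stuck=occurs, A gyro is inoperative=occurs → all inputs occur → occurs.
Backup chain down [OR]: Thruster faulted=occurs, Primary magnetorquer is down=occurs → at least one input occurs → occurs.
Thruster branch lost [AND]: North propellant valve offline=occurs, North reaction wheel fails=occurs, Primary sun sensor stuck=occurs, Backup chain down=occurs → all inputs occur → occurs.
Sensor suite fails [OR]: Thruster branch lost=occurs, Outboard rate sensor fails=not, Star tracker is down=occurs → at least one input occurs → occurs.
Reaction-wheel cluster inoperative [AND]: A wheel driver malfunctions=occurs, Sensor suite fails=occurs, IMU 2 is inoperative=occurs → all inputs occur → occurs.
Control loop down [AND]: Reaction-wheel cluster inoperative=occurs, Left gyro 2 malfunctions=occurs → all inputs occur → occurs.
Momentum path 2 fails [AND]: Right wheel driver 2 failed=occurs, Inboard propellant valve 2 offline=occurs, C reaction wheel 2 stuck=not → not all inputs occur → does not occur.
Spacecraft attitude control lost [AND]: Momentum path fails=occurs, Control loop down=occurs, Momentum path 2 fails=not, Sun sensor 2 malfunctions=occurs → not all inputs occur → does not occur.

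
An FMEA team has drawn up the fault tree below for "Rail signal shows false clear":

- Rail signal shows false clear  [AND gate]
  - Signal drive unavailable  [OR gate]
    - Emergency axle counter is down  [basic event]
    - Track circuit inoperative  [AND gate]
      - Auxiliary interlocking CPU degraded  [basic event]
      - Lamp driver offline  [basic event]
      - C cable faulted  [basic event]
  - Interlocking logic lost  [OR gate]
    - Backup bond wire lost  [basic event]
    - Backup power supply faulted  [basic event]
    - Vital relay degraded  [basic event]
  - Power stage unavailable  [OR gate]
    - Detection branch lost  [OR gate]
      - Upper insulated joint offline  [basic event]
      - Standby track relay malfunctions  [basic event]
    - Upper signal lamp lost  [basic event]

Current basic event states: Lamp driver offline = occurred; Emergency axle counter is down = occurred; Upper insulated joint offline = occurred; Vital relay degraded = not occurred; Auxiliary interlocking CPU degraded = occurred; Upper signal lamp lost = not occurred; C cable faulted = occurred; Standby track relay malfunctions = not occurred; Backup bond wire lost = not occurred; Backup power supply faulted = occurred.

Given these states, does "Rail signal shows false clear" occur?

Yes

Track circuit inoperative [AND]: Auxiliary interlocking CPU degraded=occurs, Lamp driver offline=occurs, C cable faulted=occurs → all inputs occur → occurs.
Signal drive unavailable [OR]: Emergency axle counter is down=occurs, Track circuit inoperative=occurs → at least one input occurs → occurs.
Interlocking logic lost [OR]: Backup bond wire lost=not, Backup power supply faulted=occurs, Vital relay degraded=not → at least one input occurs → occurs.
Detection branch lost [OR]: Upper insulated joint offline=occurs, Standby track relay malfunctions=not → at least one input occurs → occurs.
Power stage unavailable [OR]: Detection branch lost=occurs, Upper signal lamp lost=not → at least one input occurs → occurs.
Rail signal shows false clear [AND]: Signal drive unavailable=occurs, Interlocking logic lost=occurs, Power stage unavailable=occurs → all inputs occur → occurs.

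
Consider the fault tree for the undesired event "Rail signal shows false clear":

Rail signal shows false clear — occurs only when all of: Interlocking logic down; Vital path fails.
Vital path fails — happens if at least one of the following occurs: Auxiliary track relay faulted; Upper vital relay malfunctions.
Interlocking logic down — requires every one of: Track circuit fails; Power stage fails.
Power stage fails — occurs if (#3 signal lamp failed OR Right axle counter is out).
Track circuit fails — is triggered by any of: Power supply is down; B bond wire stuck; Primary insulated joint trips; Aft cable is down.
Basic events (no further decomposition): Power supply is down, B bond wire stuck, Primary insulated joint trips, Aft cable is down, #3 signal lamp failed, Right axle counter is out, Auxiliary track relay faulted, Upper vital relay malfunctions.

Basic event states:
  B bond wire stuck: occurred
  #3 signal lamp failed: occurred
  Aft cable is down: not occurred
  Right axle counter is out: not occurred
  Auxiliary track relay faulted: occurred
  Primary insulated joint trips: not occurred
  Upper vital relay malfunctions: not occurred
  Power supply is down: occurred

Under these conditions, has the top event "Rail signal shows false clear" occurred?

Track circuit fails [OR]: Power supply is down=occurs, B bond wire stuck=occurs, Primary insulated joint trips=not, Aft cable is down=not → at least one input occurs → occurs.
Power stage fails [OR]: #3 signal lamp failed=occurs, Right axle counter is out=not → at least one input occurs → occurs.
Interlocking logic down [AND]: Track circuit fails=occurs, Power stage fails=occurs → all inputs occur → occurs.
Vital path fails [OR]: Auxiliary track relay faulted=occurs, Upper vital relay malfunctions=not → at least one input occurs → occurs.
Rail signal shows false clear [AND]: Interlocking logic down=occurs, Vital path fails=occurs → all inputs occur → occurs.

Yes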